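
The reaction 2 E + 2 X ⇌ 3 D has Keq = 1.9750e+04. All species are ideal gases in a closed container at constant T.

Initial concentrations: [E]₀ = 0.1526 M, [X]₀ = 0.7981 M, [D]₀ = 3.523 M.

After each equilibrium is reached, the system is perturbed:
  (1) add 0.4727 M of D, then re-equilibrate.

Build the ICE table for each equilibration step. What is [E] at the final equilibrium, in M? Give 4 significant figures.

Q₀ = 2948 vs Keq = 1.9750e+04 ⇒ Q<K, forward
Step 1:
                  E         X         D
  Initial    0.1526    0.7981     3.523
  Change   -0.08325  -0.08325    0.1249
  Equil     0.06935    0.7149     3.648
  solve Keq expr → x = 0.04162; check Q = 1.9750e+04
Then add 0.4727 M of D.
Step 2:
                  E         X         D
  Initial   0.06935    0.7149     4.121
  Change      0.012     0.012    -0.018
  Equil     0.08135    0.7268     4.103
  solve Keq expr → x = -0.005999; check Q = 1.9750e+04

[E]_eq = 0.08135 M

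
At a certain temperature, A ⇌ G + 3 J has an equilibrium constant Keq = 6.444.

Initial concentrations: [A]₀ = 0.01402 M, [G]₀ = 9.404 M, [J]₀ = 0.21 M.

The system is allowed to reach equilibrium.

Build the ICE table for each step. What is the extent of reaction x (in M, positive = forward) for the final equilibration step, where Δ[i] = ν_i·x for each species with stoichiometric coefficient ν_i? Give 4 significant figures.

x = 3.1897e-04 M

Q₀ = 6.212 vs Keq = 6.444 ⇒ Q<K, forward
Step 1:
                  A         G         J
  Initial   0.01402     9.404      0.21
  Change  -3.1897e-04 3.1897e-04 9.5692e-04
  Equil      0.0137     9.404     0.211
  solve Keq expr → x = 3.1897e-04; check Q = 6.444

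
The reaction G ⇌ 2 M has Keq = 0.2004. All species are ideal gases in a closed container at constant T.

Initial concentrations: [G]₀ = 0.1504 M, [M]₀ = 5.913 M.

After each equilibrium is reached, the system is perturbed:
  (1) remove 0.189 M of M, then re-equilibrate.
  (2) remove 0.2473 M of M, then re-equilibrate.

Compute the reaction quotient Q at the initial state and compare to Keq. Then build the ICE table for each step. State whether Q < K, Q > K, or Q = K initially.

Q₀ = 232.5; Q > K (proceeds reverse)

Q₀ = 232.5 vs Keq = 0.2004 ⇒ Q>K, reverse
Step 1:
                  G         M
  init       0.1504     5.913
  Δ           2.586    -5.172
  eq          2.737    0.7406
  solve Keq expr → x = -2.586; check Q = 0.2004
Then remove 0.189 M of M.
Step 2:
                  G         M
  init        2.737    0.5516
  Δ        -0.08847    0.1769
  eq          2.648    0.7285
  solve Keq expr → x = 0.08847; check Q = 0.2004
Then remove 0.2473 M of M.
Step 3:
                  G         M
  init        2.648    0.4812
  Δ         -0.1156    0.2312
  eq          2.533    0.7124
  solve Keq expr → x = 0.1156; check Q = 0.2004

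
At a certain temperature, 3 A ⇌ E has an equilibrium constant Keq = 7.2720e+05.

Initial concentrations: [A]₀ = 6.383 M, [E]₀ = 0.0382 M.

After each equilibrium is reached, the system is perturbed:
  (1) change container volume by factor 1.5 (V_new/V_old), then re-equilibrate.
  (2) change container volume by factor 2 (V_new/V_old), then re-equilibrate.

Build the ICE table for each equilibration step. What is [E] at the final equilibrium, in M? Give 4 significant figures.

[E]_eq = 0.7186 M

Q₀ = 1.4689e-04 vs Keq = 7.2720e+05 ⇒ Q<K, forward
Step 1:
                    A           E
  init          6.383      0.0382
  Δ            -6.369       2.123
  eq          0.01438       2.161
  solve Keq expr → x = 2.123; check Q = 7.2720e+05
Then change container volume by factor 1.5 (V_new/V_old).
Step 2:
                    A           E
  init       0.009585       1.441
  Δ          0.002972 -9.9065e-04
  eq          0.01256        1.44
  solve Keq expr → x = -9.9065e-04; check Q = 7.2720e+05
Then change container volume by factor 2 (V_new/V_old).
Step 3:
                    A           E
  init       0.006278      0.7199
  Δ          0.003682   -0.001227
  eq         0.009961      0.7186
  solve Keq expr → x = -0.001227; check Q = 7.2720e+05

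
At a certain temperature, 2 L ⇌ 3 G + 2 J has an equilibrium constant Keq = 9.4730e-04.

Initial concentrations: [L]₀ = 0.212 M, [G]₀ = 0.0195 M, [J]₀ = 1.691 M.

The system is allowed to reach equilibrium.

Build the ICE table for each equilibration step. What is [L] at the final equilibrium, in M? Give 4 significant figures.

Q₀ = 4.7176e-04 vs Keq = 9.4730e-04 ⇒ Q<K, forward
Step 1:
                  L         G         J
  I           0.212    0.0195     1.691
  C       -0.003214  0.004821  0.003214
  E          0.2088   0.02432     1.694
  solve Keq expr → x = 0.001607; check Q = 9.4730e-04

[L]_eq = 0.2088 M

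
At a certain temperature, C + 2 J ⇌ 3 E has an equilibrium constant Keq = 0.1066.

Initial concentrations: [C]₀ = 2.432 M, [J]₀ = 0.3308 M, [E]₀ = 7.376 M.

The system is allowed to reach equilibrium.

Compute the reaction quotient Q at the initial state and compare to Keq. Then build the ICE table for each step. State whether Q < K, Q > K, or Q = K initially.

Q₀ = 1508; Q > K (proceeds reverse)

Q₀ = 1508 vs Keq = 0.1066 ⇒ Q>K, reverse
Step 1:
                   C          J          E
  I            2.432     0.3308      7.376
  C            1.817      3.635     -5.452
  E            4.249      3.965      1.924
  solve Keq expr → x = -1.817; check Q = 0.1066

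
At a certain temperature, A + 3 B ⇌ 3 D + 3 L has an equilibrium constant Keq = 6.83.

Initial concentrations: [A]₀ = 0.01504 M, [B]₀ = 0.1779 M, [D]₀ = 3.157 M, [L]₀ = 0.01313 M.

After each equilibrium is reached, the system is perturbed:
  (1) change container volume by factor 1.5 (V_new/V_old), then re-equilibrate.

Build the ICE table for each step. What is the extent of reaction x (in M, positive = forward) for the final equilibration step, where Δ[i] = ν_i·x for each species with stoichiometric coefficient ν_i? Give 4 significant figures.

x = 0.001071 M

Q₀ = 0.8411 vs Keq = 6.83 ⇒ Q<K, forward
Step 1:
                  A         B         D         L
  I         0.01504    0.1779     3.157   0.01313
  C       -0.003262 -0.009786  0.009786  0.009786
  E         0.01178    0.1681     3.167   0.02292
  solve Keq expr → x = 0.003262; check Q = 6.83
Then change container volume by factor 1.5 (V_new/V_old).
Step 2:
                  A         B         D         L
  I        0.007852    0.1121     2.111   0.01528
  C       -0.001071 -0.003212  0.003212  0.003212
  E        0.006781    0.1089     2.114   0.01849
  solve Keq expr → x = 0.001071; check Q = 6.83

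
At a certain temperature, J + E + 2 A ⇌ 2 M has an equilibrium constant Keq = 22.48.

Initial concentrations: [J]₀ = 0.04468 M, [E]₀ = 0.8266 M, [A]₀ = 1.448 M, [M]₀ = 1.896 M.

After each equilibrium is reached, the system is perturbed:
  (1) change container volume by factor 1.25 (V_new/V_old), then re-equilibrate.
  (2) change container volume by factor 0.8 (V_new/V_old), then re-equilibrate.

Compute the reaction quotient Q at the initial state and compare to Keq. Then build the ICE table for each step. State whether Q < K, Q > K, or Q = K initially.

Q₀ = 46.42; Q > K (proceeds reverse)

Q₀ = 46.42 vs Keq = 22.48 ⇒ Q>K, reverse
Step 1:
                  J         E         A         M
  init      0.04468    0.8266     1.448     1.896
  Δ         0.03157   0.03157   0.06315  -0.06315
  eq        0.07625    0.8582     1.511     1.833
  solve Keq expr → x = -0.03157; check Q = 22.48
Then change container volume by factor 1.25 (V_new/V_old).
Step 2:
                  J         E         A         M
  init        0.061    0.6865     1.209     1.466
  Δ         0.02069   0.02069   0.04138  -0.04138
  eq        0.08169    0.7072      1.25     1.425
  solve Keq expr → x = -0.02069; check Q = 22.48
Then change container volume by factor 0.8 (V_new/V_old).
Step 3:
                  J         E         A         M
  init       0.1021     0.884     1.563     1.781
  Δ        -0.02586  -0.02586  -0.05172   0.05172
  eq        0.07625    0.8582     1.511     1.833
  solve Keq expr → x = 0.02586; check Q = 22.48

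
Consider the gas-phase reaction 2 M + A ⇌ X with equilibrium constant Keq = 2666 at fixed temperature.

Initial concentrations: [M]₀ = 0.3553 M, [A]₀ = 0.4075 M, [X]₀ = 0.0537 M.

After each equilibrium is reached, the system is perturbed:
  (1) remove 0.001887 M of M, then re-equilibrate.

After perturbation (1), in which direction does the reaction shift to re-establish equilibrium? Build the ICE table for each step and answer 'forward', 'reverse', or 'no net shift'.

Q₀ = 1.044 vs Keq = 2666 ⇒ Q<K, forward
Step 1:
                  M         A         X
  Initial    0.3553    0.4075    0.0537
  Change    -0.3366   -0.1683    0.1683
  Equil     0.01866    0.2392     0.222
  solve Keq expr → x = 0.1683; check Q = 2666
Then remove 0.001887 M of M.
Step 2:
                  M         A         X
  Initial   0.01677    0.2392     0.222
  Change   0.001814 9.0683e-04 -9.0683e-04
  Equil     0.01859    0.2401    0.2211
  solve Keq expr → x = -9.0683e-04; check Q = 2666

Direction: reverse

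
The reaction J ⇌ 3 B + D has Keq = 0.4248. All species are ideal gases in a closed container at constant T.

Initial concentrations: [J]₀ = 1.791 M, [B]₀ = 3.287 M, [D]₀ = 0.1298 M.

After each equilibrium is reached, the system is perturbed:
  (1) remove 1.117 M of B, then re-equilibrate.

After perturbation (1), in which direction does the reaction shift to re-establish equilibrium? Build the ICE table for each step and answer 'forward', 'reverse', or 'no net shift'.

Q₀ = 2.574 vs Keq = 0.4248 ⇒ Q>K, reverse
Step 1:
                   J          B          D
  I            1.791      3.287     0.1298
  C          0.09969    -0.2991   -0.09969
  E            1.891      2.988    0.03011
  solve Keq expr → x = -0.09969; check Q = 0.4248
Then remove 1.117 M of B.
Step 2:
                   J          B          D
  I            1.891      1.871    0.03011
  C         -0.06003     0.1801    0.06003
  E            1.831      2.051    0.09013
  solve Keq expr → x = 0.06003; check Q = 0.4248

Direction: forward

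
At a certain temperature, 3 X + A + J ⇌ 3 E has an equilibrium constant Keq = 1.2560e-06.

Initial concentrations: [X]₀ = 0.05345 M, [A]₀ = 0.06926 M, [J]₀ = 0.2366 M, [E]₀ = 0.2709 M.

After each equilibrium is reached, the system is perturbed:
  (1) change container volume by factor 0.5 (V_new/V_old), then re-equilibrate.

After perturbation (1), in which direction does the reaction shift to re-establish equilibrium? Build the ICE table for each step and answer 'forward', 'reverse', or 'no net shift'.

Q₀ = 7945 vs Keq = 1.2560e-06 ⇒ Q>K, reverse
Step 1:
                  X         A         J         E
  init      0.05345   0.06926    0.2366    0.2709
  Δ          0.2696   0.08987   0.08987   -0.2696
  eq          0.323    0.1591    0.3265  0.001301
  solve Keq expr → x = -0.08987; check Q = 1.2560e-06
Then change container volume by factor 0.5 (V_new/V_old).
Step 2:
                  X         A         J         E
  init       0.6461    0.3183    0.6529  0.002601
  Δ       -0.001515 -5.0499e-04 -5.0499e-04  0.001515
  eq         0.6446    0.3177    0.6524  0.004116
  solve Keq expr → x = 5.0499e-04; check Q = 1.2560e-06

Direction: forward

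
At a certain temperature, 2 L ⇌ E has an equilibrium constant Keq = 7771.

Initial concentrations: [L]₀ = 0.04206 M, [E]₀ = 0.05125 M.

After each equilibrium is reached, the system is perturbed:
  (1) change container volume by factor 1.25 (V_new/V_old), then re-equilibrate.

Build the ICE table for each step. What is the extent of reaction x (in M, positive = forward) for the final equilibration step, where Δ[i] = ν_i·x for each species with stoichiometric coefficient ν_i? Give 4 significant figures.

x = -1.4080e-04 M

Q₀ = 28.97 vs Keq = 7771 ⇒ Q<K, forward
Step 1:
                   L          E
  I          0.04206    0.05125
  C         -0.03904    0.01952
  E         0.003018    0.07077
  solve Keq expr → x = 0.01952; check Q = 7771
Then change container volume by factor 1.25 (V_new/V_old).
Step 2:
                   L          E
  I         0.002414    0.05662
  C       2.8160e-04 -1.4080e-04
  E         0.002696    0.05648
  solve Keq expr → x = -1.4080e-04; check Q = 7771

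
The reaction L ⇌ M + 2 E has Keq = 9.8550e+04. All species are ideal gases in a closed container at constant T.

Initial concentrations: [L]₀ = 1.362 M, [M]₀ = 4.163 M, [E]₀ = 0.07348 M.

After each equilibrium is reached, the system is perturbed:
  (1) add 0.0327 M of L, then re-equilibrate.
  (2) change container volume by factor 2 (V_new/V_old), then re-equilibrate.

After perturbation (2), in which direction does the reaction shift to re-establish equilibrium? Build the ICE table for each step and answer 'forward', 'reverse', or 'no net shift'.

Direction: forward

Q₀ = 0.0165 vs Keq = 9.8550e+04 ⇒ Q<K, forward
Step 1:
                   L          M          E
  Initial      1.362      4.163    0.07348
  Change      -1.362      1.362      2.723
  Equil   4.3843e-04      5.525      2.797
  solve Keq expr → x = 1.362; check Q = 9.8550e+04
Then add 0.0327 M of L.
Step 2:
                   L          M          E
  Initial    0.03314      5.525      2.797
  Change    -0.03268    0.03268    0.06535
  Equil   4.6188e-04      5.557      2.862
  solve Keq expr → x = 0.03268; check Q = 9.8550e+04
Then change container volume by factor 2 (V_new/V_old).
Step 3:
                   L          M          E
  Initial 2.3094e-04      2.779      1.431
  Change  -1.7317e-04 1.7317e-04 3.4635e-04
  Equil   5.7766e-05      2.779      1.431
  solve Keq expr → x = 1.7317e-04; check Q = 9.8550e+04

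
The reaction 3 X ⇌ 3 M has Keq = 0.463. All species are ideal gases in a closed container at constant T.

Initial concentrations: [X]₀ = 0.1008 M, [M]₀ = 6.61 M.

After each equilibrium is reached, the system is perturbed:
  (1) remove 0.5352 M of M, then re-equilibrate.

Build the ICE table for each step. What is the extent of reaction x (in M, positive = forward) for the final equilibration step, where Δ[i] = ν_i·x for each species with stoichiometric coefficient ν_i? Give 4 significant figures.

x = 0.1006 M

Q₀ = 2.8198e+05 vs Keq = 0.463 ⇒ Q>K, reverse
Step 1:
                  X         M
  init       0.1008      6.61
  Δ           3.683    -3.683
  eq          3.784     2.927
  solve Keq expr → x = -1.228; check Q = 0.463
Then remove 0.5352 M of M.
Step 2:
                  X         M
  init        3.784     2.392
  Δ         -0.3018    0.3018
  eq          3.482     2.694
  solve Keq expr → x = 0.1006; check Q = 0.463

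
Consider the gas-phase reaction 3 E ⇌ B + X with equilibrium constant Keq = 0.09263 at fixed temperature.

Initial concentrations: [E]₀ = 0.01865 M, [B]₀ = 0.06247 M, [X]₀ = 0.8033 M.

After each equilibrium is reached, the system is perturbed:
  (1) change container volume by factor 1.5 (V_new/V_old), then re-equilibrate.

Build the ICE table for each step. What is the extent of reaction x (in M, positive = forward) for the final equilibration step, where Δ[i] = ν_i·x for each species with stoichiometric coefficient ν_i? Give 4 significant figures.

x = -2.2469e-04 M

Q₀ = 7736 vs Keq = 0.09263 ⇒ Q>K, reverse
Step 1:
                  E         B         X
  I         0.01865   0.06247    0.8033
  C          0.1843  -0.06143  -0.06143
  E          0.2029  0.001043    0.7419
  solve Keq expr → x = -0.06143; check Q = 0.09263
Then change container volume by factor 1.5 (V_new/V_old).
Step 2:
                  E         B         X
  I          0.1353 6.9561e-04    0.4946
  C       6.7407e-04 -2.2469e-04 -2.2469e-04
  E           0.136 4.7092e-04    0.4944
  solve Keq expr → x = -2.2469e-04; check Q = 0.09263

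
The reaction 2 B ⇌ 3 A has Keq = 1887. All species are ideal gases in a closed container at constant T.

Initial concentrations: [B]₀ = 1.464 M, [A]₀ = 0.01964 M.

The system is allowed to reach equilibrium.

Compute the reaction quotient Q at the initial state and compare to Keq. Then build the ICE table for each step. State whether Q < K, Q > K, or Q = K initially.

Q₀ = 3.5346e-06; Q < K (proceeds forward)

Q₀ = 3.5346e-06 vs Keq = 1887 ⇒ Q<K, forward
Step 1:
                  B         A
  I           1.464   0.01964
  C          -1.393      2.09
  E         0.07055      2.11
  solve Keq expr → x = 0.6967; check Q = 1887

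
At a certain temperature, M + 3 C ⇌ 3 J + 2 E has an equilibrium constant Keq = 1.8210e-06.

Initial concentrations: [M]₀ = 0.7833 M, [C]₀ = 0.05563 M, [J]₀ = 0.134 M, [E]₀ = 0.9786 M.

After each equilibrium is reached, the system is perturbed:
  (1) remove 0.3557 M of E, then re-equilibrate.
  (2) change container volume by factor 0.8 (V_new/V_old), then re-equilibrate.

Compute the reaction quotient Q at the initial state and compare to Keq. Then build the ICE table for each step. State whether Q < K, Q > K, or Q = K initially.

Q₀ = 17.09; Q > K (proceeds reverse)

Q₀ = 17.09 vs Keq = 1.8210e-06 ⇒ Q>K, reverse
Step 1:
                   M          C          J          E
  Initial     0.7833    0.05563      0.134     0.9786
  Change     0.04389     0.1317    -0.1317   -0.08779
  Equil       0.8272     0.1873   0.002319     0.8908
  solve Keq expr → x = -0.04389; check Q = 1.8210e-06
Then remove 0.3557 M of E.
Step 2:
                   M          C          J          E
  Initial     0.8272     0.1873   0.002319     0.5351
  Change  -3.0652e-04 -9.1956e-04 9.1956e-04 6.1304e-04
  Equil       0.8269     0.1864   0.003239     0.5357
  solve Keq expr → x = 3.0652e-04; check Q = 1.8210e-06
Then change container volume by factor 0.8 (V_new/V_old).
Step 3:
                   M          C          J          E
  Initial      1.034      0.233   0.004048     0.6697
  Change  9.4928e-05 2.8478e-04 -2.8478e-04 -1.8986e-04
  Equil        1.034     0.2333   0.003764     0.6695
  solve Keq expr → x = -9.4928e-05; check Q = 1.8210e-06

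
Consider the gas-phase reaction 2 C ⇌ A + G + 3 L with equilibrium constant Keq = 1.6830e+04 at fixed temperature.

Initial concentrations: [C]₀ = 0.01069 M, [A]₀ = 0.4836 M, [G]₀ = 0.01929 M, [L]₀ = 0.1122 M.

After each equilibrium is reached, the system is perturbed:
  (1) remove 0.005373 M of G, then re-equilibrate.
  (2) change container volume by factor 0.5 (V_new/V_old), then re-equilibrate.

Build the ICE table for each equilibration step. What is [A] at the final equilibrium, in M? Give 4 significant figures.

[A]_eq = 0.9778 M

Q₀ = 0.1153 vs Keq = 1.6830e+04 ⇒ Q<K, forward
Step 1:
                  C         A         G         L
  init      0.01069    0.4836   0.01929    0.1122
  Δ        -0.01065  0.005326  0.005326   0.01598
  eq      3.8806e-05    0.4889   0.02462    0.1282
  solve Keq expr → x = 0.005326; check Q = 1.6830e+04
Then remove 0.005373 M of G.
Step 2:
                  C         A         G         L
  init    3.8806e-05    0.4889   0.01924    0.1282
  Δ       -4.4908e-06 2.2454e-06 2.2454e-06 6.7362e-06
  eq      3.4315e-05    0.4889   0.01924    0.1282
  solve Keq expr → x = 2.2454e-06; check Q = 1.6830e+04
Then change container volume by factor 0.5 (V_new/V_old).
Step 3:
                  C         A         G         L
  init    6.8630e-05    0.9779   0.03849    0.2564
  Δ       1.2511e-04 -6.2554e-05 -6.2554e-05 -1.8766e-04
  eq      1.9374e-04    0.9778   0.03843    0.2562
  solve Keq expr → x = -6.2554e-05; check Q = 1.6830e+04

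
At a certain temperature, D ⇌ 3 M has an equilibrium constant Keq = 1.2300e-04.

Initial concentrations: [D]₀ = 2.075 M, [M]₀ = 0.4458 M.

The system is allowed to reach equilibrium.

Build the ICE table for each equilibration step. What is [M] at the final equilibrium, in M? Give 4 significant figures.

[M]_eq = 0.0647 M

Q₀ = 0.0427 vs Keq = 1.2300e-04 ⇒ Q>K, reverse
Step 1:
                   D          M
  Initial      2.075     0.4458
  Change       0.127    -0.3811
  Equil        2.202     0.0647
  solve Keq expr → x = -0.127; check Q = 1.2300e-04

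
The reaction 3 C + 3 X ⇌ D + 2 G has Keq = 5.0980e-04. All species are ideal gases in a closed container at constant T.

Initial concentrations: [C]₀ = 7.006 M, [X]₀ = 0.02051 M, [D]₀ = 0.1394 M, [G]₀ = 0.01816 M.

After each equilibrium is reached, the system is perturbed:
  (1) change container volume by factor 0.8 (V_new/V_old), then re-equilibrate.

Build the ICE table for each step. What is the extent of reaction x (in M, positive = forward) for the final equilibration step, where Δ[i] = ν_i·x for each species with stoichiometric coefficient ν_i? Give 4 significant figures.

x = 0.00115 M

Q₀ = 0.01549 vs Keq = 5.0980e-04 ⇒ Q>K, reverse
Step 1:
                    C           X           D           G
  init          7.006     0.02051      0.1394     0.01816
  Δ           0.01549     0.01549   -0.005164    -0.01033
  eq            7.021       0.036      0.1342    0.007832
  solve Keq expr → x = -0.005164; check Q = 5.0980e-04
Then change container volume by factor 0.8 (V_new/V_old).
Step 2:
                    C           X           D           G
  init          8.777       0.045      0.1678     0.00979
  Δ         -0.003451   -0.003451     0.00115      0.0023
  eq            8.773     0.04155      0.1689     0.01209
  solve Keq expr → x = 0.00115; check Q = 5.0980e-04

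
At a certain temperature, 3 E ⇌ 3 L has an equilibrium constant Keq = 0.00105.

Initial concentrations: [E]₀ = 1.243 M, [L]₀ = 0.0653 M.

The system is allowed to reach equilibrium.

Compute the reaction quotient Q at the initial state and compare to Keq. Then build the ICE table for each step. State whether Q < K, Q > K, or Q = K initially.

Q₀ = 1.4499e-04 vs Keq = 0.00105 ⇒ Q<K, forward
Step 1:
                   E          L
  init         1.243     0.0653
  Δ         -0.05541    0.05541
  eq           1.188     0.1207
  solve Keq expr → x = 0.01847; check Q = 0.00105

Q₀ = 1.4499e-04; Q < K (proceeds forward)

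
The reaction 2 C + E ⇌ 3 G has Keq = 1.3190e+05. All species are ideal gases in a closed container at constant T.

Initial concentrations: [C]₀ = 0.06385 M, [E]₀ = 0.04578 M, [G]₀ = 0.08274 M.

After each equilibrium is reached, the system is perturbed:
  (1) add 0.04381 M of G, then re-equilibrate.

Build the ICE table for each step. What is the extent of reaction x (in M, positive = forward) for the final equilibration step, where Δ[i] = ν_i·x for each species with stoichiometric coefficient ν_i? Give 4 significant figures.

Q₀ = 3.035 vs Keq = 1.3190e+05 ⇒ Q<K, forward
Step 1:
                   C          E          G
  I          0.06385    0.04578    0.08274
  C         -0.06217   -0.03109    0.09326
  E         0.001677    0.01469      0.176
  solve Keq expr → x = 0.03109; check Q = 1.3190e+05
Then add 0.04381 M of G.
Step 2:
                   C          E          G
  I         0.001677    0.01469     0.2198
  C       6.2445e-04 3.1222e-04 -9.3667e-04
  E         0.002302    0.01501     0.2189
  solve Keq expr → x = -3.1222e-04; check Q = 1.3190e+05

x = -3.1222e-04 M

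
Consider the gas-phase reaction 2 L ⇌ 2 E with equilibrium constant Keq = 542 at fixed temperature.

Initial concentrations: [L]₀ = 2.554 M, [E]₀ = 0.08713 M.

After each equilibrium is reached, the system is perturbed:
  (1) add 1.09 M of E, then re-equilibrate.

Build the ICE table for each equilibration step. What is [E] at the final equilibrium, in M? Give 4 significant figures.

[E]_eq = 3.577 M

Q₀ = 0.001164 vs Keq = 542 ⇒ Q<K, forward
Step 1:
                    L           E
  Initial       2.554     0.08713
  Change       -2.445       2.445
  Equil        0.1088       2.532
  solve Keq expr → x = 1.223; check Q = 542
Then add 1.09 M of E.
Step 2:
                    L           E
  Initial      0.1088       3.622
  Change      0.04489    -0.04489
  Equil        0.1537       3.577
  solve Keq expr → x = -0.02245; check Q = 542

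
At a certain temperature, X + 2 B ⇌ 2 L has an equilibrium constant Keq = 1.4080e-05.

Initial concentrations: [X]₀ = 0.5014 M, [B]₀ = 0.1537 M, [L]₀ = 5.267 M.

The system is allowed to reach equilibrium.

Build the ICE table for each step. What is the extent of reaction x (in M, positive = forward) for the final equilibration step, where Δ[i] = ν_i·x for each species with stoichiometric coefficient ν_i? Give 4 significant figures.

Q₀ = 2342 vs Keq = 1.4080e-05 ⇒ Q>K, reverse
Step 1:
                    X           B           L
  init         0.5014      0.1537       5.267
  Δ             2.616       5.231      -5.231
  eq            3.117       5.385     0.03567
  solve Keq expr → x = -2.616; check Q = 1.4080e-05

x = -2.616 M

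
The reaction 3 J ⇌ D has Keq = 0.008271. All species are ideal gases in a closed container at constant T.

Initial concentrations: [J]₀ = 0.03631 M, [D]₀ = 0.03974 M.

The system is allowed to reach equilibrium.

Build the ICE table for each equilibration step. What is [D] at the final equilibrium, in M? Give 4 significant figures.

[D]_eq = 3.1061e-05 M

Q₀ = 830.1 vs Keq = 0.008271 ⇒ Q>K, reverse
Step 1:
                    J           D
  init        0.03631     0.03974
  Δ            0.1191    -0.03971
  eq           0.1554  3.1061e-05
  solve Keq expr → x = -0.03971; check Q = 0.008271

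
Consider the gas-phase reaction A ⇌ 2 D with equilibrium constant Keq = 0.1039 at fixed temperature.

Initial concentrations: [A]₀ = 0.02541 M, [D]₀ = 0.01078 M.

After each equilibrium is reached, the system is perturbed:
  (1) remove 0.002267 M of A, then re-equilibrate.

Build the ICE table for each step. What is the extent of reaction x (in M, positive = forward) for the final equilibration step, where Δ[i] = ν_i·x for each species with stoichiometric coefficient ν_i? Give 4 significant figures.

x = -9.6081e-04 M

Q₀ = 0.004573 vs Keq = 0.1039 ⇒ Q<K, forward
Step 1:
                    A           D
  init        0.02541     0.01078
  Δ          -0.01275     0.02549
  eq          0.01266     0.03627
  solve Keq expr → x = 0.01275; check Q = 0.1039
Then remove 0.002267 M of A.
Step 2:
                    A           D
  init         0.0104     0.03627
  Δ        9.6081e-04   -0.001922
  eq          0.01136     0.03435
  solve Keq expr → x = -9.6081e-04; check Q = 0.1039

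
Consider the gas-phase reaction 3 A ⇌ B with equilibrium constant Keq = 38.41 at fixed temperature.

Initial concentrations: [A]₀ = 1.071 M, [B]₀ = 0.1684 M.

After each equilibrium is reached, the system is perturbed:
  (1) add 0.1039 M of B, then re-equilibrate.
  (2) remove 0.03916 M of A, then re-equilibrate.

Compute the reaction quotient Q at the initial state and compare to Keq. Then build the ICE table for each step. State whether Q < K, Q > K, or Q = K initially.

Q₀ = 0.1371; Q < K (proceeds forward)

Q₀ = 0.1371 vs Keq = 38.41 ⇒ Q<K, forward
Step 1:
                  A         B
  Initial     1.071    0.1684
  Change    -0.8439    0.2813
  Equil      0.2271    0.4497
  solve Keq expr → x = 0.2813; check Q = 38.41
Then add 0.1039 M of B.
Step 2:
                  A         B
  Initial    0.2271    0.5536
  Change    0.01553 -0.005177
  Equil      0.2426    0.5484
  solve Keq expr → x = -0.005177; check Q = 38.41
Then remove 0.03916 M of A.
Step 3:
                  A         B
  Initial    0.2034    0.5484
  Change    0.03731  -0.01244
  Equil      0.2408     0.536
  solve Keq expr → x = -0.01244; check Q = 38.41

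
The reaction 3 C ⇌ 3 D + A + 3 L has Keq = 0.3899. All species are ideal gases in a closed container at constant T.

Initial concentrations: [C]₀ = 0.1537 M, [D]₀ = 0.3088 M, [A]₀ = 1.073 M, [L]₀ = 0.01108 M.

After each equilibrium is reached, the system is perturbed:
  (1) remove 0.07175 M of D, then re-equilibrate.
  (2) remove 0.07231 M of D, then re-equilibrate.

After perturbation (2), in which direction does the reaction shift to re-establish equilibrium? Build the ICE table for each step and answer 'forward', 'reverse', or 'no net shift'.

Q₀ = 1.1837e-05 vs Keq = 0.3899 ⇒ Q<K, forward
Step 1:
                    C           D           A           L
  Initial      0.1537      0.3088       1.073     0.01108
  Change     -0.09389     0.09389      0.0313     0.09389
  Equil       0.05981      0.4027       1.104       0.105
  solve Keq expr → x = 0.0313; check Q = 0.3899
Then remove 0.07175 M of D.
Step 2:
                    C           D           A           L
  Initial     0.05981      0.3309       1.104       0.105
  Change    -0.006532    0.006532    0.002177    0.006532
  Equil       0.05328      0.3375       1.106      0.1115
  solve Keq expr → x = 0.002177; check Q = 0.3899
Then remove 0.07231 M of D.
Step 3:
                    C           D           A           L
  Initial     0.05328      0.2652       1.106      0.1115
  Change    -0.007373    0.007373    0.002458    0.007373
  Equil        0.0459      0.2725       1.109      0.1189
  solve Keq expr → x = 0.002458; check Q = 0.3899

Direction: forward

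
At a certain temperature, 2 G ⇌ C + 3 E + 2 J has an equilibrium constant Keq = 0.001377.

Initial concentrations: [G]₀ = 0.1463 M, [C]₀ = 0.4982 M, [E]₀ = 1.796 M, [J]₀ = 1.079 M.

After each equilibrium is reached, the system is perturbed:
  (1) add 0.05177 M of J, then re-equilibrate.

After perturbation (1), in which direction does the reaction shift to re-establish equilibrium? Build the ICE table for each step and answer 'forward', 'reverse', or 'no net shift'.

Q₀ = 157 vs Keq = 0.001377 ⇒ Q>K, reverse
Step 1:
                  G         C         E         J
  I          0.1463    0.4982     1.796     1.079
  C          0.8122   -0.4061    -1.218   -0.8122
  E          0.9585   0.09212    0.5778    0.2668
  solve Keq expr → x = -0.4061; check Q = 0.001377
Then add 0.05177 M of J.
Step 2:
                  G         C         E         J
  I          0.9585   0.09212    0.5778    0.3186
  C         0.01602 -0.008008  -0.02402  -0.01602
  E          0.9745   0.08411    0.5537    0.3026
  solve Keq expr → x = -0.008008; check Q = 0.001377

Direction: reverse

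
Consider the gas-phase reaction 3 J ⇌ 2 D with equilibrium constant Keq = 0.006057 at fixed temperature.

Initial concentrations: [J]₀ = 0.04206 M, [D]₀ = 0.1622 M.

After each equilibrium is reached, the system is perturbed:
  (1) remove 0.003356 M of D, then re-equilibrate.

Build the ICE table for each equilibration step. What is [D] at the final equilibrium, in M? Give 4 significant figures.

[D]_eq = 0.01058 M

Q₀ = 353.6 vs Keq = 0.006057 ⇒ Q>K, reverse
Step 1:
                   J          D
  I          0.04206     0.1622
  C            0.227    -0.1513
  E           0.2691    0.01086
  solve Keq expr → x = -0.07567; check Q = 0.006057
Then remove 0.003356 M of D.
Step 2:
                   J          D
  I           0.2691   0.007506
  C        -0.004616   0.003078
  E           0.2645    0.01058
  solve Keq expr → x = 0.001539; check Q = 0.006057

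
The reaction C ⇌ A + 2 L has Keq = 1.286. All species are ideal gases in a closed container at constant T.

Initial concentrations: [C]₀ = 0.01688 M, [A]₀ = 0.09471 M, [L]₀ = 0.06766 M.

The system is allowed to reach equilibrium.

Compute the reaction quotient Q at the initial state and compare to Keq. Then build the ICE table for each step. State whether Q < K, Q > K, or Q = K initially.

Q₀ = 0.02569 vs Keq = 1.286 ⇒ Q<K, forward
Step 1:
                    C           A           L
  init        0.01688     0.09471     0.06766
  Δ          -0.01602     0.01602     0.03205
  eq       8.5605e-04      0.1107     0.09971
  solve Keq expr → x = 0.01602; check Q = 1.286

Q₀ = 0.02569; Q < K (proceeds forward)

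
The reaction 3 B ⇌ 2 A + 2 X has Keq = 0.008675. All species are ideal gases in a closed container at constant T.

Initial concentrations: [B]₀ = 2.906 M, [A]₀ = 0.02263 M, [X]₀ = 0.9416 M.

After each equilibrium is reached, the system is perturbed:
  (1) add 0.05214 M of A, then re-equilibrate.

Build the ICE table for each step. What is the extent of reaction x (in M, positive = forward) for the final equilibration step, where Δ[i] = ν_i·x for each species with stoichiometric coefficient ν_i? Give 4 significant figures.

x = -0.017 M

Q₀ = 1.8502e-05 vs Keq = 0.008675 ⇒ Q<K, forward
Step 1:
                   B          A          X
  Initial      2.906    0.02263     0.9416
  Change     -0.4163     0.2775     0.2775
  Equil         2.49     0.3001      1.219
  solve Keq expr → x = 0.1388; check Q = 0.008675
Then add 0.05214 M of A.
Step 2:
                   B          A          X
  Initial       2.49     0.3523      1.219
  Change     0.05099     -0.034     -0.034
  Equil        2.541     0.3183      1.185
  solve Keq expr → x = -0.017; check Q = 0.008675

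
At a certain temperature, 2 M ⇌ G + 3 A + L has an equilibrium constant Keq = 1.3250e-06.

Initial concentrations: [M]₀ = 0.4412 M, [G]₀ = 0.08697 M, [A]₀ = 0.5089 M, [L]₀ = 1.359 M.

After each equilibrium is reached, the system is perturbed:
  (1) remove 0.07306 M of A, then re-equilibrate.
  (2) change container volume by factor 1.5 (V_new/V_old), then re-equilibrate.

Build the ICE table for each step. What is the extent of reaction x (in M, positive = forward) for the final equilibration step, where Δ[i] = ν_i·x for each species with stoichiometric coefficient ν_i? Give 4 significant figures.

x = 1.1443e-04 M

Q₀ = 0.08002 vs Keq = 1.3250e-06 ⇒ Q>K, reverse
Step 1:
                   M          G          A          L
  init        0.4412    0.08697     0.5089      1.359
  Δ           0.1739   -0.08694    -0.2608   -0.08694
  eq          0.6151 2.5815e-05     0.2481      1.272
  solve Keq expr → x = -0.08694; check Q = 1.3250e-06
Then remove 0.07306 M of A.
Step 2:
                   M          G          A          L
  init        0.6151 2.5815e-05      0.175      1.272
  Δ       -9.5003e-05 4.7502e-05 1.4251e-04 4.7502e-05
  eq           0.615 7.3317e-05     0.1751      1.272
  solve Keq expr → x = 4.7502e-05; check Q = 1.3250e-06
Then change container volume by factor 1.5 (V_new/V_old).
Step 3:
                   M          G          A          L
  init          0.41 4.8878e-05     0.1168     0.8481
  Δ       -2.2887e-04 1.1443e-04 3.4330e-04 1.1443e-04
  eq          0.4098 1.6331e-04     0.1171     0.8482
  solve Keq expr → x = 1.1443e-04; check Q = 1.3250e-06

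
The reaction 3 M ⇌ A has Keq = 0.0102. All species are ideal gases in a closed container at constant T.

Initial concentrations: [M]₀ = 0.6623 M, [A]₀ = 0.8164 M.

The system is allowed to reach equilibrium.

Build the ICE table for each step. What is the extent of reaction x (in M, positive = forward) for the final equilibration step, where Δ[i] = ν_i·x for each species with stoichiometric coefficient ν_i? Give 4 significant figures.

Q₀ = 2.81 vs Keq = 0.0102 ⇒ Q>K, reverse
Step 1:
                   M          A
  init        0.6623     0.8164
  Δ            1.921    -0.6405
  eq           2.584     0.1759
  solve Keq expr → x = -0.6405; check Q = 0.0102

x = -0.6405 M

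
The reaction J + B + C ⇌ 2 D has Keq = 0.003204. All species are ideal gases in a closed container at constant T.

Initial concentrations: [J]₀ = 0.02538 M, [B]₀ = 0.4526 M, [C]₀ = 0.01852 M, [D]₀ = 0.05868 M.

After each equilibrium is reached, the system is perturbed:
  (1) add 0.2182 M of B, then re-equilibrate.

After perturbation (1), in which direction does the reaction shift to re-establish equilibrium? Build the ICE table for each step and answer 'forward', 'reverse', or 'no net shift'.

Direction: forward

Q₀ = 16.19 vs Keq = 0.003204 ⇒ Q>K, reverse
Step 1:
                    J           B           C           D
  init        0.02538      0.4526     0.01852     0.05868
  Δ           0.02835     0.02835     0.02835    -0.05671
  eq          0.05373       0.481     0.04687     0.00197
  solve Keq expr → x = -0.02835; check Q = 0.003204
Then add 0.2182 M of B.
Step 2:
                    J           B           C           D
  init        0.05373      0.6992     0.04687     0.00197
  Δ       -1.9776e-04 -1.9776e-04 -1.9776e-04  3.9552e-04
  eq          0.05354       0.699     0.04668    0.002366
  solve Keq expr → x = 1.9776e-04; check Q = 0.003204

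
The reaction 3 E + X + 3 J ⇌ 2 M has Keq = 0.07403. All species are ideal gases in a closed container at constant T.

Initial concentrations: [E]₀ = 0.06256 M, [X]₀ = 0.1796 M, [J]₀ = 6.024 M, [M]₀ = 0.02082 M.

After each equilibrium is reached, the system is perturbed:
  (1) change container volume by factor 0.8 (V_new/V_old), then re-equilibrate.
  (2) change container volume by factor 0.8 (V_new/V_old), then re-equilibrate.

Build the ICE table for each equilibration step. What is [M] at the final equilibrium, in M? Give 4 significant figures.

Q₀ = 0.04509 vs Keq = 0.07403 ⇒ Q<K, forward
Step 1:
                   E          X          J          M
  init       0.06256     0.1796      6.024    0.02082
  Δ        -0.004427  -0.001476  -0.004427   0.002951
  eq         0.05813     0.1781       6.02    0.02377
  solve Keq expr → x = 0.001476; check Q = 0.07403
Then change container volume by factor 0.8 (V_new/V_old).
Step 2:
                   E          X          J          M
  init       0.07267     0.2227      7.524    0.02971
  Δ         -0.01286  -0.004286   -0.01286   0.008572
  eq         0.05981     0.2184      7.512    0.03829
  solve Keq expr → x = 0.004286; check Q = 0.07403
Then change container volume by factor 0.8 (V_new/V_old).
Step 3:
                   E          X          J          M
  init       0.07476      0.273       9.39    0.04786
  Δ         -0.01555  -0.005183   -0.01555    0.01037
  eq         0.05921     0.2678      9.374    0.05822
  solve Keq expr → x = 0.005183; check Q = 0.07403

[M]_eq = 0.05822 M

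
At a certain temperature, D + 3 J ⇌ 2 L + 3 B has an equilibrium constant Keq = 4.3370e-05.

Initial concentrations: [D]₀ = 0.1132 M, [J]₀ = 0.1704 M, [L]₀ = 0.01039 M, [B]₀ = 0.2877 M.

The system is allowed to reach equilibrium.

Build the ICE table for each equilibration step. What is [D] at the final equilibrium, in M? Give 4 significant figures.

[D]_eq = 0.1178 M

Q₀ = 0.00459 vs Keq = 4.3370e-05 ⇒ Q>K, reverse
Step 1:
                  D         J         L         B
  Initial    0.1132    0.1704   0.01039    0.2877
  Change   0.004572   0.01372 -0.009145  -0.01372
  Equil      0.1178    0.1841  0.001245     0.274
  solve Keq expr → x = -0.004572; check Q = 4.3370e-05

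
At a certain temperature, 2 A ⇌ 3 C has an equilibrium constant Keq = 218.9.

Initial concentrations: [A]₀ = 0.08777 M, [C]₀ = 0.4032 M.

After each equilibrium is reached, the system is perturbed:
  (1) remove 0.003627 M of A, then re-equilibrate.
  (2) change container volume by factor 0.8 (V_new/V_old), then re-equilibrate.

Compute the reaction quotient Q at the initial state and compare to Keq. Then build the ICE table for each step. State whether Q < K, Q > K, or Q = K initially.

Q₀ = 8.509 vs Keq = 218.9 ⇒ Q<K, forward
Step 1:
                  A         C
  init      0.08777    0.4032
  Δ        -0.06394   0.09591
  eq        0.02383    0.4991
  solve Keq expr → x = 0.03197; check Q = 218.9
Then remove 0.003627 M of A.
Step 2:
                  A         C
  init      0.02021    0.4991
  Δ        0.003276 -0.004914
  eq        0.02348    0.4942
  solve Keq expr → x = -0.001638; check Q = 218.9
Then change container volume by factor 0.8 (V_new/V_old).
Step 3:
                  A         C
  init      0.02935    0.6177
  Δ        0.003095 -0.004643
  eq        0.03245    0.6131
  solve Keq expr → x = -0.001548; check Q = 218.9

Q₀ = 8.509; Q < K (proceeds forward)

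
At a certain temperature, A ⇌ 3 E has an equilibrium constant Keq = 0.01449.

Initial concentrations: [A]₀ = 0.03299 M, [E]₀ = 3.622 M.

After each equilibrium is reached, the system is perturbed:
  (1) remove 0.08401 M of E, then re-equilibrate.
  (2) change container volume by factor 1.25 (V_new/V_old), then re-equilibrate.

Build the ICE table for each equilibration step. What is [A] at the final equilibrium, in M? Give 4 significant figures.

Q₀ = 1440 vs Keq = 0.01449 ⇒ Q>K, reverse
Step 1:
                   A          E
  Initial    0.03299      3.622
  Change       1.122     -3.366
  Equil        1.155     0.2558
  solve Keq expr → x = -1.122; check Q = 0.01449
Then remove 0.08401 M of E.
Step 2:
                   A          E
  Initial      1.155     0.1718
  Change    -0.02733    0.08198
  Equil        1.128     0.2538
  solve Keq expr → x = 0.02733; check Q = 0.01449
Then change container volume by factor 1.25 (V_new/V_old).
Step 3:
                   A          E
  Initial     0.9022      0.203
  Change    -0.01055    0.03164
  Equil       0.8916     0.2346
  solve Keq expr → x = 0.01055; check Q = 0.01449

[A]_eq = 0.8916 M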